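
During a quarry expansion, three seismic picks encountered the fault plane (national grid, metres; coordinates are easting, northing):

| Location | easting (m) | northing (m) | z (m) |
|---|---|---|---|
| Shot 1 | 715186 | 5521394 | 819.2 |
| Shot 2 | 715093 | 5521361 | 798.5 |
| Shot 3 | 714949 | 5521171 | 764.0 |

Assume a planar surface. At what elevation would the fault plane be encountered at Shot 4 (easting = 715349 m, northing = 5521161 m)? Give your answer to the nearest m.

Let the plane be z = a·easting + b·northing + c.
Shot 2−Shot 1: −93a − 33b = −20.7;  Shot 3−Shot 1: −237a − 223b = −55.2.
Solving gives a = 0.21632606, b = 0.01762657.
Then c = 819.2 − a·715186 − b·5521394 = −251217.39.
At (715349, 5521161): z = 154748.6 + 97319.1 − 251217.39 = 850.4 m.

850 m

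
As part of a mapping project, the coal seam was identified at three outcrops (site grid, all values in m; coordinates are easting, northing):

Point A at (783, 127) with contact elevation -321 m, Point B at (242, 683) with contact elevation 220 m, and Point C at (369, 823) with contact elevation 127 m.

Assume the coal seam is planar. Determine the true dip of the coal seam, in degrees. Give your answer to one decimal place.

41.3°

Let the plane be z = a·easting + b·northing + c.
Point B−Point A: −541a + 556b = 541;  Point C−Point A: −414a + 696b = 448.
Solving gives a = −0.87083, b = 0.12568.
Gradient magnitude |∇z| = √(a² + b²) = √(0.75835 + 0.01580) = 0.87985.
True dip = arctan(0.87985) = 41.3°, dipping toward E (azimuth ≈ 098°).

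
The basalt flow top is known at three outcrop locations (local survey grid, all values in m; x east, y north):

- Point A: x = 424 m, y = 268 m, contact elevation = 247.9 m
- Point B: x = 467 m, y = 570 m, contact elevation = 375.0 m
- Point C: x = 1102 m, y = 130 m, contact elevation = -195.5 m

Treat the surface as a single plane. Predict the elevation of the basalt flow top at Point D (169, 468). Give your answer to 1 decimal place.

488.6 m

Let the plane be z = a·x + b·y + c.
Point B−Point A: 43a + 302b = 127.1;  Point C−Point A: 678a − 138b = −443.4.
Solving gives a = −0.552314, b = 0.499502.
Then c = 247.9 − a·424 − b·268 = 348.21.
At (169, 468): z = −93.3 + 233.8 + 348.21 = 488.6 m.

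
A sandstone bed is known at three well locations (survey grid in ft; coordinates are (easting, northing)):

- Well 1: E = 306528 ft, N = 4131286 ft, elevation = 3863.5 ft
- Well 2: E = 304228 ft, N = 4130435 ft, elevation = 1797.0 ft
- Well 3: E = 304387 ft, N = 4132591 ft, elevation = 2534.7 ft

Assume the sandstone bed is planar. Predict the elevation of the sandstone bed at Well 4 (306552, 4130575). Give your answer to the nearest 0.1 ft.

Two edge vectors: Well 1→Well 2 = (-2300, -851, -2066.5), Well 1→Well 3 = (-2141, 1305, -1328.8).
Normal n = (Well 1→Well 2) × (Well 1→Well 3) = (3827591.3, 1368136.5, -4823491).
So ∂z/∂E = −n_x/n_z = 0.793531345 and ∂z/∂N = −n_y/n_z = 0.283640314.
Intercept c from Well 1: 3863.5 − 243239.58 − 1171799.26 = −1411175.33.
At (306552, 4130575): z = 243258.6 + 1171597.6 − 1411175.33 = 3680.9 ft.

3680.9 ft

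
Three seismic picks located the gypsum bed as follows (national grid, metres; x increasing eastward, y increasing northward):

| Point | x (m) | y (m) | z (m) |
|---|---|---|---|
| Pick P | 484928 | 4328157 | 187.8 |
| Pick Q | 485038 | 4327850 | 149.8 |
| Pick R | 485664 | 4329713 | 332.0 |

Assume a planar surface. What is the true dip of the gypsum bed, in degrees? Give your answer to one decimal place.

6.6°

Two edge vectors: Pick P→Pick Q = (110, -307, -38), Pick P→Pick R = (736, 1556, 144.2).
Normal n = (Pick P→Pick Q) × (Pick P→Pick R) = (14858.6, -43830, 397112).
So ∂z/∂x = −n_x/n_z = −0.03742 and ∂z/∂y = −n_y/n_z = 0.11037.
Gradient magnitude |∇z| = √(a² + b²) = √(0.00140 + 0.01218) = 0.11654.
True dip = arctan(0.11654) = 6.6°, dipping toward SSE (azimuth ≈ 161°).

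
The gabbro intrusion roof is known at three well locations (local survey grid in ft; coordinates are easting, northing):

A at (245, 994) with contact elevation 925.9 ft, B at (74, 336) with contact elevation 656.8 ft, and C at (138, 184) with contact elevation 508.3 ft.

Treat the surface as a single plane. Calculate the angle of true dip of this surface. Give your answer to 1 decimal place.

Two edge vectors: A→B = (-171, -658, -269.1), A→C = (-107, -810, -417.6).
Normal n = (A→B) × (A→C) = (56809.8, -42615.9, 68104).
So ∂z/∂easting = −n_x/n_z = −0.83416 and ∂z/∂northing = −n_y/n_z = 0.62575.
Gradient magnitude |∇z| = √(a² + b²) = √(0.69583 + 0.39156) = 1.04278.
True dip = arctan(1.04278) = 46.2°, dipping toward SE (azimuth ≈ 127°).

46.2°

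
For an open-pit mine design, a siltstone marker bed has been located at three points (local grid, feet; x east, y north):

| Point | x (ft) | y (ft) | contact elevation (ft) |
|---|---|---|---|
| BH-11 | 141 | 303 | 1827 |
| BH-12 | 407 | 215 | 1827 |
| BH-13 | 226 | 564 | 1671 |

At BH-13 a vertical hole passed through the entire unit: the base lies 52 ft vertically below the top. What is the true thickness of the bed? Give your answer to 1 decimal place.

45.2 ft

Two edge vectors: BH-11→BH-12 = (266, -88, 0), BH-11→BH-13 = (85, 261, -156).
Normal n = (BH-11→BH-12) × (BH-11→BH-13) = (13728, 41496, 76906).
So ∂z/∂x = −n_x/n_z = −0.17850 and ∂z/∂y = −n_y/n_z = −0.53957.
|∇z| = √(a²+b²) = 0.56833, so dip δ = arctan(0.56833) = 29.61°.
True thickness = vertical thickness × cos δ = 52 × cos 29.61° = 45.2 ft.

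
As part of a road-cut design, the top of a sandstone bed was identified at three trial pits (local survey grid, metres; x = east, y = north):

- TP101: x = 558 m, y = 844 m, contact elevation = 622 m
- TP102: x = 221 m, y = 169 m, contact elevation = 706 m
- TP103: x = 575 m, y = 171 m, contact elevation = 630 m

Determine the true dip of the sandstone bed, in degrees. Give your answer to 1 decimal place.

Two edge vectors: TP101→TP102 = (-337, -675, 84), TP101→TP103 = (17, -673, 8).
Normal n = (TP101→TP102) × (TP101→TP103) = (51132, 4124, 238276).
So ∂z/∂x = −n_x/n_z = −0.21459 and ∂z/∂y = −n_y/n_z = −0.01731.
Gradient magnitude |∇z| = √(a² + b²) = √(0.04605 + 0.00030) = 0.21529.
True dip = arctan(0.21529) = 12.1°, dipping toward E (azimuth ≈ 085°).

12.1°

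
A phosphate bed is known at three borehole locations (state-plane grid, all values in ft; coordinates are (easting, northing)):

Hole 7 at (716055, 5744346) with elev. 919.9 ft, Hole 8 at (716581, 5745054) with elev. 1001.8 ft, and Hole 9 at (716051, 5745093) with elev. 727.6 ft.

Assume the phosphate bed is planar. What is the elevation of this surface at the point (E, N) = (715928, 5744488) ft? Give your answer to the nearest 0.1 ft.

Let the plane be z = a·E + b·N + c.
Hole 8−Hole 7: 526a + 708b = 81.9;  Hole 9−Hole 7: −4a + 747b = −192.3.
Solving gives a = 0.498612017, b = −0.254759775.
Then c = 919.9 − a·716055 − b·5744346 = 1107314.57.
At (715928, 5744488): z = 356970.3 − 1463464.5 + 1107314.57 = 820.4 ft.

820.4 ft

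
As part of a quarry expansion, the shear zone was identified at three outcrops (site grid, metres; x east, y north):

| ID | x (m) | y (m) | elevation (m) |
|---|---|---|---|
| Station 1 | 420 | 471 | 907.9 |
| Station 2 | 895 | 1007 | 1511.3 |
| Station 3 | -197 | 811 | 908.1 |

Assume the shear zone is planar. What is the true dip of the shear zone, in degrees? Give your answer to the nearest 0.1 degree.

40.8°

Let the plane be z = a·x + b·y + c.
Station 2−Station 1: 475a + 536b = 603.4;  Station 3−Station 1: −617a + 340b = 0.2.
Solving gives a = 0.41659, b = 0.75657.
Gradient magnitude |∇z| = √(a² + b²) = √(0.17354 + 0.57240) = 0.86368.
True dip = arctan(0.86368) = 40.8°, dipping toward SSW (azimuth ≈ 209°).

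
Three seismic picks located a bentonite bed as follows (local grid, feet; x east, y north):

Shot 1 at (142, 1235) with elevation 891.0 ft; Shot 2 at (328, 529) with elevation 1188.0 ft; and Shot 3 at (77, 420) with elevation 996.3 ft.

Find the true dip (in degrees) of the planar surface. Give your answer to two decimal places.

41.08°

Let the plane be z = a·x + b·y + c.
Shot 2−Shot 1: 186a − 706b = 297;  Shot 3−Shot 1: −65a − 815b = 105.3.
Solving gives a = 0.84927, b = −0.19694.
Gradient magnitude |∇z| = √(a² + b²) = √(0.72125 + 0.03878) = 0.87180.
True dip = arctan(0.87180) = 41.08°, dipping toward WNW (azimuth ≈ 283°).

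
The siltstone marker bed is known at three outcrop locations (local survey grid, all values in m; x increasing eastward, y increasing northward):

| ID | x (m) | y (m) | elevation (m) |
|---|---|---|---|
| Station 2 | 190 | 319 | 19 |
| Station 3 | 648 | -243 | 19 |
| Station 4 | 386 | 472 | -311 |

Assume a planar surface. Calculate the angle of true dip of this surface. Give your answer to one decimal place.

53.0°

Two edge vectors: Station 2→Station 3 = (458, -562, 0), Station 2→Station 4 = (196, 153, -330).
Normal n = (Station 2→Station 3) × (Station 2→Station 4) = (185460, 151140, 180226).
So ∂z/∂x = −n_x/n_z = −1.02904 and ∂z/∂y = −n_y/n_z = −0.83861.
Gradient magnitude |∇z| = √(a² + b²) = √(1.05893 + 0.70327) = 1.32748.
True dip = arctan(1.32748) = 53.0°, dipping toward NE (azimuth ≈ 051°).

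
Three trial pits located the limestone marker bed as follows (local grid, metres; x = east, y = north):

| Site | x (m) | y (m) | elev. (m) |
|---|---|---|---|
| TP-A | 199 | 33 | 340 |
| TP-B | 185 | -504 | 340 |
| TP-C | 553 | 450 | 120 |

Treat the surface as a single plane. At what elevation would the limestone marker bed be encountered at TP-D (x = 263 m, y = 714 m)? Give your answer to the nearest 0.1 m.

310.3 m

Let the plane be z = a·x + b·y + c.
TP-B−TP-A: −14a − 537b = 0;  TP-C−TP-A: 354a + 417b = −220.
Solving gives a = −0.64116, b = 0.01672.
Then c = 340 − a·199 − b·33 = 467.04.
At (263, 714): z = −168.6 + 11.9 + 467.04 = 310.3 m.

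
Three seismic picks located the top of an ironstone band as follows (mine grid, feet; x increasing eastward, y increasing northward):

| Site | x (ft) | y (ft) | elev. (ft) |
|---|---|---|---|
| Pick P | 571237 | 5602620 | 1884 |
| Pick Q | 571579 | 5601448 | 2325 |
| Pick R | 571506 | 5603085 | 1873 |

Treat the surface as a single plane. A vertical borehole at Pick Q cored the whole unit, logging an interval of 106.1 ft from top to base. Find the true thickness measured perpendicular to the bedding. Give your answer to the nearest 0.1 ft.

Let the plane be z = a·x + b·y + c.
Pick Q−Pick P: 342a − 1172b = 441;  Pick R−Pick P: 269a + 465b = −11.
Solving gives a = 0.40517, b = −0.25805.
|∇z| = √(a²+b²) = 0.48037, so dip δ = arctan(0.48037) = 25.66°.
True thickness = vertical thickness × cos δ = 106.1 × cos 25.66° = 95.6 ft.

95.6 ft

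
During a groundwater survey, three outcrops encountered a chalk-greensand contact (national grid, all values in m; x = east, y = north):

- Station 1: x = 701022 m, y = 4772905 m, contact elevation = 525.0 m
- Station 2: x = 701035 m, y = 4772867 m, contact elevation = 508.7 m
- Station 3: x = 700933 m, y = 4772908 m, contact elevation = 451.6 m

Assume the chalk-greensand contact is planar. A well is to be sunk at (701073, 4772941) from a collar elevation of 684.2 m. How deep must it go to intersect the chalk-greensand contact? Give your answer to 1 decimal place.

Let the plane be z = a·x + b·y + c.
Station 2−Station 1: 13a − 38b = −16.3;  Station 3−Station 1: −89a + 3b = −73.4.
Solving gives a = 0.848967993, b = 0.719383787.
Then c = 525 − a·701022 − b·4772905 = −4028170.71.
At (701073, 4772941): z_contact = 595188.54 + 3433576.37 − 4028170.71 = 594.20 m.
Depth below ground = 684.2 − 594.20 = 90.0 m.

90.0 m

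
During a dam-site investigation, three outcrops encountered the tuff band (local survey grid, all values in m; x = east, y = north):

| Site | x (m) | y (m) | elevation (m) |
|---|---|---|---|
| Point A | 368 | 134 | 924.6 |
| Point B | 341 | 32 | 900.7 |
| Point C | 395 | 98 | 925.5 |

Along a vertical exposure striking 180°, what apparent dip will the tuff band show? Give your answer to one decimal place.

9.5°

Two edge vectors: Point A→Point B = (-27, -102, -23.9), Point A→Point C = (27, -36, 0.9).
Normal n = (Point A→Point B) × (Point A→Point C) = (-952.2, -621, 3726).
So ∂z/∂x = −n_x/n_z = 0.25556 and ∂z/∂y = −n_y/n_z = 0.16667.
Unit vector along 180° is (sin 180°, cos 180°) = (0.0000, -1.0000).
Slope in that direction = a·(0.0000) + b·(-1.0000) = −0.16667.
Apparent dip = arctan|0.16667| = 9.5° (true dip is 17.0°, so apparent ≤ true as expected).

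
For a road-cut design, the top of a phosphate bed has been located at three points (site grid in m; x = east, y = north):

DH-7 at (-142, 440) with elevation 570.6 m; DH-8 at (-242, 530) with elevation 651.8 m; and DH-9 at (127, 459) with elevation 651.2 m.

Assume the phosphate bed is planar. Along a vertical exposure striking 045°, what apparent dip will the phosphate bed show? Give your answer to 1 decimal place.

44.0°

Let the plane be z = a·x + b·y + c.
DH-8−DH-7: −100a + 90b = 81.2;  DH-9−DH-7: 269a + 19b = 80.6.
Solving gives a = 0.21874, b = 1.14526.
Unit vector along 045° is (sin 45°, cos 45°) = (0.7071, 0.7071).
Slope in that direction = a·(0.7071) + b·(0.7071) = 0.96449.
Apparent dip = arctan|0.96449| = 44.0° (true dip is 49.4°, so apparent ≤ true as expected).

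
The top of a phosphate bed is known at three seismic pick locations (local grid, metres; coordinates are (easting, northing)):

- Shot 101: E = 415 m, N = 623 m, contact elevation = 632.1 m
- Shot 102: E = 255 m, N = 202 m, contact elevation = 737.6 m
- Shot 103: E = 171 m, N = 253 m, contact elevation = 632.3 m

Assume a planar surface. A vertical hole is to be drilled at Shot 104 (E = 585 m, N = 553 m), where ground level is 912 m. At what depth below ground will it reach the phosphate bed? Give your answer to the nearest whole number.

Let the plane be z = a·E + b·N + c.
Shot 102−Shot 101: −160a − 421b = 105.5;  Shot 103−Shot 101: −244a − 370b = 0.2.
Solving gives a = 0.89493, b = −0.59071.
Then c = 632.1 − a·415 − b·623 = 628.72.
At (585, 553): z_contact = 523.5 − 326.7 + 628.72 = 825.6 m.
Depth below ground = 912 − 825.6 = 86 m.

86 m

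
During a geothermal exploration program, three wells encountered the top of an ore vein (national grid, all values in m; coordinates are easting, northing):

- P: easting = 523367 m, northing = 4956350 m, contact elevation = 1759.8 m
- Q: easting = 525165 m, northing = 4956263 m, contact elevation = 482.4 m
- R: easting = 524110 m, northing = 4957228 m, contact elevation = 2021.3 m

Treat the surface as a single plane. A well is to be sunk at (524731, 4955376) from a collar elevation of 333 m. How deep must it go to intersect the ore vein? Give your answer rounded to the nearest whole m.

Two edge vectors: P→Q = (1798, -87, -1277.4), P→R = (743, 878, 261.5).
Normal n = (P→Q) × (P→R) = (1098806.7, -1419285.2, 1643285).
So ∂z/∂easting = −n_x/n_z = −0.66866472 and ∂z/∂northing = −n_y/n_z = 0.86368780.
Intercept c from P: 1759.8 + 349957.05 − 4280739.01 = −3929022.16.
At (524731, 4955376): z_contact = −350869.1 + 4279897.8 − 3929022.16 = 6.5 m.
Depth below ground = 333 − 6.5 = 326 m.

326 m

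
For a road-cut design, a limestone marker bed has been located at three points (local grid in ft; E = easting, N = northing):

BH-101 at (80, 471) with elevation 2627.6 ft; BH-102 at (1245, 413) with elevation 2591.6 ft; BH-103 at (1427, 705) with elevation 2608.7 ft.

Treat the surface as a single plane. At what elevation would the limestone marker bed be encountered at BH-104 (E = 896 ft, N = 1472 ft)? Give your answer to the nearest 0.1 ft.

2681.0 ft

Two edge vectors: BH-101→BH-102 = (1165, -58, -36), BH-101→BH-103 = (1347, 234, -18.9).
Normal n = (BH-101→BH-102) × (BH-101→BH-103) = (9520.2, -26473.5, 350736).
So ∂z/∂E = −n_x/n_z = −0.027143 and ∂z/∂N = −n_y/n_z = 0.075480.
Intercept c from BH-101: 2627.6 + 2.17 − 35.55 = 2594.22.
At (896, 1472): z = −24.3 + 111.1 + 2594.22 = 2681.0 ft.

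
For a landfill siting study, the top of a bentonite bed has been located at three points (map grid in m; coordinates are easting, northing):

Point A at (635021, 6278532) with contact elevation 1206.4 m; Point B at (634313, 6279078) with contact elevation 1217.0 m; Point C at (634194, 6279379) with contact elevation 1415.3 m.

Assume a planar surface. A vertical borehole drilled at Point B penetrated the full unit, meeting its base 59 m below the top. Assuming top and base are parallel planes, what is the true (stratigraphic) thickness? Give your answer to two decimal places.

38.20 m

Two edge vectors: Point A→Point B = (-708, 546, 10.6), Point A→Point C = (-827, 847, 208.9).
Normal n = (Point A→Point B) × (Point A→Point C) = (105081.2, 139135, -148134).
So ∂z/∂easting = −n_x/n_z = 0.70937 and ∂z/∂northing = −n_y/n_z = 0.93925.
|∇z| = √(a²+b²) = 1.17703, so dip δ = arctan(1.17703) = 49.65°.
True thickness = vertical thickness × cos δ = 59 × cos 49.65° = 38.20 m.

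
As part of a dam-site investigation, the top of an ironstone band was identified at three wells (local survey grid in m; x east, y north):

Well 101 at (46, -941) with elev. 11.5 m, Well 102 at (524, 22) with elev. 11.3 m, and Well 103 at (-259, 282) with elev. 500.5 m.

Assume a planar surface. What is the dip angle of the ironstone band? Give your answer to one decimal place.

Let the plane be z = a·x + b·y + c.
Well 102−Well 101: 478a + 963b = −0.2;  Well 103−Well 101: −305a + 1223b = 489.
Solving gives a = −0.53643, b = 0.26606.
Gradient magnitude |∇z| = √(a² + b²) = √(0.28776 + 0.07079) = 0.59879.
True dip = arctan(0.59879) = 30.9°, dipping toward ESE (azimuth ≈ 116°).

30.9°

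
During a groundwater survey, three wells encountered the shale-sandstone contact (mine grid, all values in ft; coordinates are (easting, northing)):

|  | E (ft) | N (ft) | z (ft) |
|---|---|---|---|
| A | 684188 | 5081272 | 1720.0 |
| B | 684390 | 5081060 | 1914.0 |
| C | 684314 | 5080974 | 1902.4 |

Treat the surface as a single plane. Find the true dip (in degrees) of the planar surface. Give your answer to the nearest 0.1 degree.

Let the plane be z = a·E + b·N + c.
B−A: 202a − 212b = 194;  C−A: 126a − 298b = 182.4.
Solving gives a = 0.57171, b = −0.37035.
Gradient magnitude |∇z| = √(a² + b²) = √(0.32685 + 0.13716) = 0.68119.
True dip = arctan(0.68119) = 34.3°, dipping toward WNW (azimuth ≈ 303°).

34.3°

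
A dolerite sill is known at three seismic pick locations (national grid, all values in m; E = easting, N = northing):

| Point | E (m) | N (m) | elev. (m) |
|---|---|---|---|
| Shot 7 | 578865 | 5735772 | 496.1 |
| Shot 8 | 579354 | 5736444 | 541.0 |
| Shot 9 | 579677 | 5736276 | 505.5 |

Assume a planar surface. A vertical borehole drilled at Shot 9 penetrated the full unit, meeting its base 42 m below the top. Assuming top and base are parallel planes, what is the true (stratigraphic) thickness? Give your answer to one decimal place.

41.7 m

Let the plane be z = a·E + b·N + c.
Shot 8−Shot 7: 489a + 672b = 44.9;  Shot 9−Shot 7: 812a + 504b = 9.4.
Solving gives a = −0.05452, b = 0.10649.
|∇z| = √(a²+b²) = 0.11963, so dip δ = arctan(0.11963) = 6.82°.
True thickness = vertical thickness × cos δ = 42 × cos 6.82° = 41.7 m.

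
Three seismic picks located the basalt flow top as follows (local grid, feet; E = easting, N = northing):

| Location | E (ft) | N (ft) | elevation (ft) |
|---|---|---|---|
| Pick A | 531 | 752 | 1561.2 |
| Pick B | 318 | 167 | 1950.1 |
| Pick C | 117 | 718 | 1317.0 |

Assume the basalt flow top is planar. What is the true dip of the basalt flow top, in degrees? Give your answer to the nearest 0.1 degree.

48.3°

Two edge vectors: Pick A→Pick B = (-213, -585, 388.9), Pick A→Pick C = (-414, -34, -244.2).
Normal n = (Pick A→Pick B) × (Pick A→Pick C) = (156079.6, -213019.2, -234948).
So ∂z/∂E = −n_x/n_z = 0.66432 and ∂z/∂N = −n_y/n_z = −0.90667.
Gradient magnitude |∇z| = √(a² + b²) = √(0.44132 + 0.82204) = 1.12399.
True dip = arctan(1.12399) = 48.3°, dipping toward NW (azimuth ≈ 324°).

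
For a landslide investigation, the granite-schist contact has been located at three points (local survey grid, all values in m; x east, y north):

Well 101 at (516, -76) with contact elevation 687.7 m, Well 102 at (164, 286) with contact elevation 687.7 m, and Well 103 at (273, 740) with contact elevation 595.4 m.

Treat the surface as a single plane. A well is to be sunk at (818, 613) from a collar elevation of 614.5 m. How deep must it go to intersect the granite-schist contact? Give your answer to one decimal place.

Two edge vectors: Well 101→Well 102 = (-352, 362, 0), Well 101→Well 103 = (-243, 816, -92.3).
Normal n = (Well 101→Well 102) × (Well 101→Well 103) = (-33412.6, -32489.6, -199266).
So ∂z/∂x = −n_x/n_z = −0.16768 and ∂z/∂y = −n_y/n_z = −0.16305.
Intercept c from Well 101: 687.7 + 86.52 − 12.39 = 761.83.
At (818, 613): z_contact = −137.16 − 99.95 + 761.83 = 524.72 m.
Depth below ground = 614.5 − 524.72 = 89.8 m.

89.8 m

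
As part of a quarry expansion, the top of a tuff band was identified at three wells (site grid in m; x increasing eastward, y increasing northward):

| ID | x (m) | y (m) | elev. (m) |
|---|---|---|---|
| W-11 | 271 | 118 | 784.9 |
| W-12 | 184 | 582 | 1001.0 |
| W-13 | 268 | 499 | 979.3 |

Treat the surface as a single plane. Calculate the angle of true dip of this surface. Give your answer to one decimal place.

29.6°

Two edge vectors: W-11→W-12 = (-87, 464, 216.1), W-11→W-13 = (-3, 381, 194.4).
Normal n = (W-11→W-12) × (W-11→W-13) = (7867.5, 16264.5, -31755).
So ∂z/∂x = −n_x/n_z = 0.24776 and ∂z/∂y = −n_y/n_z = 0.51219.
Gradient magnitude |∇z| = √(a² + b²) = √(0.06138 + 0.26234) = 0.56896.
True dip = arctan(0.56896) = 29.6°, dipping toward SSW (azimuth ≈ 206°).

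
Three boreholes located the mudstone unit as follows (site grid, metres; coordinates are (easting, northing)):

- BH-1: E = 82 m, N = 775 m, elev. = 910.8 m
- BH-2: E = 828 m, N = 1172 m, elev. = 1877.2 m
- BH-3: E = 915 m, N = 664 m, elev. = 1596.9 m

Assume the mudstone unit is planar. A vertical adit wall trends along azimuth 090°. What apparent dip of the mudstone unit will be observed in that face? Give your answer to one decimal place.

42.6°

Let the plane be z = a·E + b·N + c.
BH-2−BH-1: 746a + 397b = 966.4;  BH-3−BH-1: 833a − 111b = 686.1.
Solving gives a = 0.91813, b = 0.70901.
Unit vector along 090° is (sin 90°, cos 90°) = (1.0000, 0.0000).
Slope in that direction = a·(1.0000) + b·(0.0000) = 0.91813.
Apparent dip = arctan|0.91813| = 42.6° (true dip is 49.2°, so apparent ≤ true as expected).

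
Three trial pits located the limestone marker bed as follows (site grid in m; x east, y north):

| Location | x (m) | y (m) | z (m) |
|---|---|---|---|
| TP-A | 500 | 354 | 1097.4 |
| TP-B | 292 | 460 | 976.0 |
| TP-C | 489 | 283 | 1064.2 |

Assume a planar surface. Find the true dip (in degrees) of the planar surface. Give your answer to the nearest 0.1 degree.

Two edge vectors: TP-A→TP-B = (-208, 106, -121.4), TP-A→TP-C = (-11, -71, -33.2).
Normal n = (TP-A→TP-B) × (TP-A→TP-C) = (-12138.6, -5570.2, 15934).
So ∂z/∂x = −n_x/n_z = 0.76180 and ∂z/∂y = −n_y/n_z = 0.34958.
Gradient magnitude |∇z| = √(a² + b²) = √(0.58035 + 0.12221) = 0.83818.
True dip = arctan(0.83818) = 40.0°, dipping toward WSW (azimuth ≈ 245°).

40.0°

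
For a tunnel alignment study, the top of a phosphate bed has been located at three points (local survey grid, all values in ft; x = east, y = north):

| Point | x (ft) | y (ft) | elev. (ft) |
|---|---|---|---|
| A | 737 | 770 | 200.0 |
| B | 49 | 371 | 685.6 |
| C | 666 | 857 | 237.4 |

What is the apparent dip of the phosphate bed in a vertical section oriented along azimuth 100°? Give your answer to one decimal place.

31.8°

Let the plane be z = a·x + b·y + c.
B−A: −688a − 399b = 485.6;  C−A: −71a + 87b = 37.4.
Solving gives a = −0.64829, b = −0.09918.
Unit vector along 100° is (sin 100°, cos 100°) = (0.9848, -0.1736).
Slope in that direction = a·(0.9848) + b·(-0.1736) = −0.62122.
Apparent dip = arctan|0.62122| = 31.8° (true dip is 33.3°, so apparent ≤ true as expected).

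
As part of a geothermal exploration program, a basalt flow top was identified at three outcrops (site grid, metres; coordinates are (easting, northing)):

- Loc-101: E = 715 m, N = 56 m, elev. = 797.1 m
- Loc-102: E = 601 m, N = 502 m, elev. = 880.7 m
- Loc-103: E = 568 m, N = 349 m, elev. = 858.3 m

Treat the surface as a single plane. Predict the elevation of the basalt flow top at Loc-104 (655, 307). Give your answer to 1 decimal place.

843.8 m

Let the plane be z = a·E + b·N + c.
Loc-102−Loc-101: −114a + 446b = 83.6;  Loc-103−Loc-101: −147a + 293b = 61.2.
Solving gives a = −0.08708, b = 0.16519.
Then c = 797.1 − a·715 − b·56 = 850.11.
At (655, 307): z = −57.0 + 50.7 + 850.11 = 843.8 m.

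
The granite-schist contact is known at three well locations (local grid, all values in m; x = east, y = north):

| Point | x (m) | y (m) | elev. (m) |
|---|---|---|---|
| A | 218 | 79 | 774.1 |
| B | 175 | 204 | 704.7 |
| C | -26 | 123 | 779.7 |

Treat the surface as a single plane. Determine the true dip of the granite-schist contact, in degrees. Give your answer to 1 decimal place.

31.6°

Let the plane be z = a·x + b·y + c.
B−A: −43a + 125b = −69.4;  C−A: −244a + 44b = 5.6.
Solving gives a = −0.13121, b = −0.60034.
Gradient magnitude |∇z| = √(a² + b²) = √(0.01722 + 0.36040) = 0.61451.
True dip = arctan(0.61451) = 31.6°, dipping toward NNE (azimuth ≈ 012°).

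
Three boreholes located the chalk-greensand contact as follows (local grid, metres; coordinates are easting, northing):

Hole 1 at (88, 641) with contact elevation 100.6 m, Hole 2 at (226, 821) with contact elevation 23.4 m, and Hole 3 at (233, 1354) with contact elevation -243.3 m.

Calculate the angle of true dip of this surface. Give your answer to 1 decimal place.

27.0°

Let the plane be z = a·easting + b·northing + c.
Hole 2−Hole 1: 138a + 180b = −77.2;  Hole 3−Hole 1: 145a + 713b = −343.9.
Solving gives a = 0.09487, b = −0.50162.
Gradient magnitude |∇z| = √(a² + b²) = √(0.00900 + 0.25162) = 0.51051.
True dip = arctan(0.51051) = 27.0°, dipping toward N (azimuth ≈ 349°).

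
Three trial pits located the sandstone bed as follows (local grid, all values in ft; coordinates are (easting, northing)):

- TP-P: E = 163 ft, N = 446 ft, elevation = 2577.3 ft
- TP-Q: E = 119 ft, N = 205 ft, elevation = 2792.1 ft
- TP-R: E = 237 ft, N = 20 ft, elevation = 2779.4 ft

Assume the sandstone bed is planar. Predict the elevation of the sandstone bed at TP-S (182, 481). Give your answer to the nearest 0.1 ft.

2531.4 ft

Let the plane be z = a·E + b·N + c.
TP-Q−TP-P: −44a − 241b = 214.8;  TP-R−TP-P: 74a − 426b = 202.1.
Solving gives a = −1.17007, b = −0.67766.
Then c = 2577.3 − a·163 − b·446 = 3070.26.
At (182, 481): z = −213.0 − 326.0 + 3070.26 = 2531.4 ft.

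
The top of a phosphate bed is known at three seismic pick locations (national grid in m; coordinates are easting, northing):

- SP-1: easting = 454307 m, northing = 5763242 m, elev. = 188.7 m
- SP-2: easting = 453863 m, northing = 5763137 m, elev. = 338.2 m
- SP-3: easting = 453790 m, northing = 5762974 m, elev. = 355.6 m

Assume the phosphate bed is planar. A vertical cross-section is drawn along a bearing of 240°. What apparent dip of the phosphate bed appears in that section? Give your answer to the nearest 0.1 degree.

Two edge vectors: SP-1→SP-2 = (-444, -105, 149.5), SP-1→SP-3 = (-517, -268, 166.9).
Normal n = (SP-1→SP-2) × (SP-1→SP-3) = (22541.5, -3187.9, 64707).
So ∂z/∂easting = −n_x/n_z = −0.34836 and ∂z/∂northing = −n_y/n_z = 0.04927.
Unit vector along 240° is (sin 240°, cos 240°) = (-0.8660, -0.5000).
Slope in that direction = a·(-0.8660) + b·(-0.5000) = 0.27706.
Apparent dip = arctan|0.27706| = 15.5° (true dip is 19.4°, so apparent ≤ true as expected).

15.5°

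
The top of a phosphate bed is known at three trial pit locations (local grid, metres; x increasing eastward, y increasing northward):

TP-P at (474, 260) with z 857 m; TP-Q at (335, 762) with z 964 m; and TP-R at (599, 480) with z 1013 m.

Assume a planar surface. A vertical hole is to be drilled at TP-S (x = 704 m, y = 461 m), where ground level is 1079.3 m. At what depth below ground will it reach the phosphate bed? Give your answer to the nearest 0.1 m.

Two edge vectors: TP-P→TP-Q = (-139, 502, 107), TP-P→TP-R = (125, 220, 156).
Normal n = (TP-P→TP-Q) × (TP-P→TP-R) = (54772, 35059, -93330).
So ∂z/∂x = −n_x/n_z = 0.58686 and ∂z/∂y = −n_y/n_z = 0.37565.
Intercept c from TP-P: 857 − 278.17 − 97.67 = 481.16.
At (704, 461): z_contact = 413.15 + 173.17 + 481.16 = 1067.48 m.
Depth below ground = 1079.3 − 1067.48 = 11.8 m.

11.8 m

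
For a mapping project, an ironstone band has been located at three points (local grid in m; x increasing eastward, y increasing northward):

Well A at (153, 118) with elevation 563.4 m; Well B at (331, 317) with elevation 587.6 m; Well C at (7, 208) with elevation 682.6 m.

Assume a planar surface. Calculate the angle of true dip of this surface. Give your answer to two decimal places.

Let the plane be z = a·x + b·y + c.
Well B−Well A: 178a + 199b = 24.2;  Well C−Well A: −146a + 90b = 119.2.
Solving gives a = −0.47794, b = 0.54911.
Gradient magnitude |∇z| = √(a² + b²) = √(0.22843 + 0.30153) = 0.72798.
True dip = arctan(0.72798) = 36.05°, dipping toward SE (azimuth ≈ 139°).

36.05°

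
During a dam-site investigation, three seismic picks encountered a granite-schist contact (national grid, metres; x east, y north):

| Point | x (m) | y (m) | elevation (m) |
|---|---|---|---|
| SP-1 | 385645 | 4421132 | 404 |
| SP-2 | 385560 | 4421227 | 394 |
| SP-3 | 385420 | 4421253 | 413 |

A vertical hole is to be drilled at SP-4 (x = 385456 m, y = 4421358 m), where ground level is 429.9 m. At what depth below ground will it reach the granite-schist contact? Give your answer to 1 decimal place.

Two edge vectors: SP-1→SP-2 = (-85, 95, -10), SP-1→SP-3 = (-225, 121, 9).
Normal n = (SP-1→SP-2) × (SP-1→SP-3) = (2065, 3015, 11090).
So ∂z/∂x = −n_x/n_z = −0.186203787 and ∂z/∂y = −n_y/n_z = −0.271866546.
Intercept c from SP-1: 404 + 71808.56 + 1201957.89 = 1274170.45.
At (385456, 4421358): z_contact = −71773.37 − 1202019.33 + 1274170.45 = 377.75 m.
Depth below ground = 429.9 − 377.75 = 52.1 m.

52.1 m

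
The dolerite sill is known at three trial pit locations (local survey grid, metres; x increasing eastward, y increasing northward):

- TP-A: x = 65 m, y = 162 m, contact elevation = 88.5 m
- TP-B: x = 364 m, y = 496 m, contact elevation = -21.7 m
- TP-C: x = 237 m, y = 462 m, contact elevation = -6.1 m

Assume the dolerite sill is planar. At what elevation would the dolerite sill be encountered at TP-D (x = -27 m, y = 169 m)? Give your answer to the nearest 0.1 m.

Let the plane be z = a·x + b·y + c.
TP-B−TP-A: 299a + 334b = −110.2;  TP-C−TP-A: 172a + 300b = −94.6.
Solving gives a = −0.04538, b = −0.28932.
Then c = 88.5 − a·65 − b·162 = 138.32.
At (-27, 169): z = 1.2 − 48.9 + 138.32 = 90.6 m.

90.6 m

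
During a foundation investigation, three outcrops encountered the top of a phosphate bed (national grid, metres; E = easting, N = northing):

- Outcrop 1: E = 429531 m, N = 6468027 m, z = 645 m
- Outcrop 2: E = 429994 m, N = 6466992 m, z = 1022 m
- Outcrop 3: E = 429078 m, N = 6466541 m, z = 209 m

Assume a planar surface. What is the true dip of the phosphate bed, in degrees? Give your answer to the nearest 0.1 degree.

Two edge vectors: Outcrop 1→Outcrop 2 = (463, -1035, 377), Outcrop 1→Outcrop 3 = (-453, -1486, -436).
Normal n = (Outcrop 1→Outcrop 2) × (Outcrop 1→Outcrop 3) = (1011482, 31087, -1156873).
So ∂z/∂E = −n_x/n_z = 0.87432 and ∂z/∂N = −n_y/n_z = 0.02687.
Gradient magnitude |∇z| = √(a² + b²) = √(0.76444 + 0.00072) = 0.87474.
True dip = arctan(0.87474) = 41.2°, dipping toward W (azimuth ≈ 268°).

41.2°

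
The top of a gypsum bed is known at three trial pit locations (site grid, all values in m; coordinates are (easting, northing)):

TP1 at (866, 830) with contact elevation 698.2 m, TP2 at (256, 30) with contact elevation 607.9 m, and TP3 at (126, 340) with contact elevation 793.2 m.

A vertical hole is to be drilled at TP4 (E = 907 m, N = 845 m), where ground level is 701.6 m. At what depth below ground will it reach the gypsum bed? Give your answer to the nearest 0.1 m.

13.8 m

Two edge vectors: TP1→TP2 = (-610, -800, -90.3), TP1→TP3 = (-740, -490, 95).
Normal n = (TP1→TP2) × (TP1→TP3) = (-120247, 124772, -293100).
So ∂z/∂E = −n_x/n_z = −0.41026 and ∂z/∂N = −n_y/n_z = 0.42570.
Intercept c from TP1: 698.2 + 355.28 − 353.33 = 700.16.
At (907, 845): z_contact = −372.11 + 359.71 + 700.16 = 687.76 m.
Depth below ground = 701.6 − 687.76 = 13.8 m.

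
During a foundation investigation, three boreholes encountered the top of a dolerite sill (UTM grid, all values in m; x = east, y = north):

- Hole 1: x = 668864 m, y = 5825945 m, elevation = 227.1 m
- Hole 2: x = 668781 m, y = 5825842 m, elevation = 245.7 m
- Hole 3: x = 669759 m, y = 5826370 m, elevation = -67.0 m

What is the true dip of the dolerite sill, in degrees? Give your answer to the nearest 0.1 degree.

Two edge vectors: Hole 1→Hole 2 = (-83, -103, 18.6), Hole 1→Hole 3 = (895, 425, -294.1).
Normal n = (Hole 1→Hole 2) × (Hole 1→Hole 3) = (22387.3, -7763.3, 56910).
So ∂z/∂x = −n_x/n_z = −0.39338 and ∂z/∂y = −n_y/n_z = 0.13641.
Gradient magnitude |∇z| = √(a² + b²) = √(0.15475 + 0.01861) = 0.41636.
True dip = arctan(0.41636) = 22.6°, dipping toward ESE (azimuth ≈ 109°).

22.6°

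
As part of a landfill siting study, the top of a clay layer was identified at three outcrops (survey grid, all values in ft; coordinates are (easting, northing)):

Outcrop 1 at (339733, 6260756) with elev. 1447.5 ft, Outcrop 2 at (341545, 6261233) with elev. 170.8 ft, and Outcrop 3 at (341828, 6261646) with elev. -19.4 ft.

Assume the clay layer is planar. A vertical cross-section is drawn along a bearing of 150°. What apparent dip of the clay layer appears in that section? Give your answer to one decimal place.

Two edge vectors: Outcrop 1→Outcrop 2 = (1812, 477, -1276.7), Outcrop 1→Outcrop 3 = (2095, 890, -1466.9).
Normal n = (Outcrop 1→Outcrop 2) × (Outcrop 1→Outcrop 3) = (436551.7, -16663.7, 613365).
So ∂z/∂E = −n_x/n_z = −0.71173 and ∂z/∂N = −n_y/n_z = 0.02717.
Unit vector along 150° is (sin 150°, cos 150°) = (0.5000, -0.8660).
Slope in that direction = a·(0.5000) + b·(-0.8660) = −0.37939.
Apparent dip = arctan|0.37939| = 20.8° (true dip is 35.5°, so apparent ≤ true as expected).

20.8°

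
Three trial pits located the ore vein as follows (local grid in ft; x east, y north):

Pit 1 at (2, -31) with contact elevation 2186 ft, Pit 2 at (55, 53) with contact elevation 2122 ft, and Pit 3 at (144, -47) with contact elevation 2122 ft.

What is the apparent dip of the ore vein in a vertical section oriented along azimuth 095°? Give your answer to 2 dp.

Let the plane be z = a·x + b·y + c.
Pit 2−Pit 1: 53a + 84b = −64;  Pit 3−Pit 1: 142a − 16b = −64.
Solving gives a = −0.50094, b = −0.44584.
Unit vector along 095° is (sin 95°, cos 95°) = (0.9962, -0.0872).
Slope in that direction = a·(0.9962) + b·(-0.0872) = −0.46018.
Apparent dip = arctan|0.46018| = 24.71° (true dip is 33.8°, so apparent ≤ true as expected).

24.71°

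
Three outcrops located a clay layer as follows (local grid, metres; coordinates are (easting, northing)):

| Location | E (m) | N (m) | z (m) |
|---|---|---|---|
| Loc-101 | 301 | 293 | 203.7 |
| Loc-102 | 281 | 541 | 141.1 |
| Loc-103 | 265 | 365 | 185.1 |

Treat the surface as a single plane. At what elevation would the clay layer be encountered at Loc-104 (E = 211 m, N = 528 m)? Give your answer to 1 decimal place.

143.4 m

Let the plane be z = a·E + b·N + c.
Loc-102−Loc-101: −20a + 248b = −62.6;  Loc-103−Loc-101: −36a + 72b = −18.6.
Solving gives a = 0.01410, b = −0.25128.
Then c = 203.7 − a·301 − b·293 = 273.08.
At (211, 528): z = 3.0 − 132.7 + 273.08 = 143.4 m.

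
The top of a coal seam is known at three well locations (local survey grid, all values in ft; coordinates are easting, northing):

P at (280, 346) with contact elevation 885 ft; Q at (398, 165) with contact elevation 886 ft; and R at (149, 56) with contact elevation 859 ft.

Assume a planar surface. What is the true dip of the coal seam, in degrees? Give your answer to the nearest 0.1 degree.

5.7°

Let the plane be z = a·easting + b·northing + c.
Q−P: 118a − 181b = 1;  R−P: −131a − 290b = −26.
Solving gives a = 0.08624, b = 0.05070.
Gradient magnitude |∇z| = √(a² + b²) = √(0.00744 + 0.00257) = 0.10004.
True dip = arctan(0.10004) = 5.7°, dipping toward WSW (azimuth ≈ 240°).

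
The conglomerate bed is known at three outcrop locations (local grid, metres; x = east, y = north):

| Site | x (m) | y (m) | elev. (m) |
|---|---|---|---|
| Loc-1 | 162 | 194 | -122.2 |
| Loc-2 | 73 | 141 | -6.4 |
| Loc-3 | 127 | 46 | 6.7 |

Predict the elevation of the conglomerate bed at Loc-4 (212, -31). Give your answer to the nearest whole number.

-20 m

Let the plane be z = a·x + b·y + c.
Loc-2−Loc-1: −89a − 53b = 115.8;  Loc-3−Loc-1: −35a − 148b = 128.9.
Solving gives a = −0.91073, b = −0.65557.
Then c = -122.2 − a·162 − b·194 = 152.52.
At (212, -31): z = −193.1 + 20.3 + 152.52 = -20.2 m.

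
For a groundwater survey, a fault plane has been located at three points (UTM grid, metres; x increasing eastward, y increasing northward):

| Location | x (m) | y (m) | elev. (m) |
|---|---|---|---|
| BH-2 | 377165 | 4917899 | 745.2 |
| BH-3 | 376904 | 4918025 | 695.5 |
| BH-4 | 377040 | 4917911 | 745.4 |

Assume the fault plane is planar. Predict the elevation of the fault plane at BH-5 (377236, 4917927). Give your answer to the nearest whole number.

Two edge vectors: BH-2→BH-3 = (-261, 126, -49.7), BH-2→BH-4 = (-125, 12, 0.2).
Normal n = (BH-2→BH-3) × (BH-2→BH-4) = (621.6, 6264.7, 12618).
So ∂z/∂x = −n_x/n_z = −0.04926296 and ∂z/∂y = −n_y/n_z = −0.49648914.
Intercept c from BH-2: 745.2 + 18580.26 + 2441683.46 = 2461008.92.
At (377236, 4917927): z = −18583.8 − 2441697.4 + 2461008.92 = 727.8 m.

728 m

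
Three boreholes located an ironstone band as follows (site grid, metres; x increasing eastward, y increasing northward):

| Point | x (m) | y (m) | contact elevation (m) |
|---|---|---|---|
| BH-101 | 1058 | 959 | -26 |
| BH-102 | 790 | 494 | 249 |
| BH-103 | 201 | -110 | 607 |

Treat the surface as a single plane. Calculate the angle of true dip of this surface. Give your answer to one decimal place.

Let the plane be z = a·x + b·y + c.
BH-102−BH-101: −268a − 465b = 275;  BH-103−BH-101: −857a − 1069b = 633.
Solving gives a = −0.00330, b = −0.58949.
Gradient magnitude |∇z| = √(a² + b²) = √(0.00001 + 0.34750) = 0.58950.
True dip = arctan(0.58950) = 30.5°, dipping toward N (azimuth ≈ 000°).

30.5°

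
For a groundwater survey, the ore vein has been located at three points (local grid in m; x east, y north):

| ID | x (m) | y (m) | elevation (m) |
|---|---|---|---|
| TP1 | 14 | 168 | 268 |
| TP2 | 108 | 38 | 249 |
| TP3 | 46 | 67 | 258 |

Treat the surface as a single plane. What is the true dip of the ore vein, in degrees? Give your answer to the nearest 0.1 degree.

Two edge vectors: TP1→TP2 = (94, -130, -19), TP1→TP3 = (32, -101, -10).
Normal n = (TP1→TP2) × (TP1→TP3) = (-619, 332, -5334).
So ∂z/∂x = −n_x/n_z = −0.11605 and ∂z/∂y = −n_y/n_z = 0.06224.
Gradient magnitude |∇z| = √(a² + b²) = √(0.01347 + 0.00387) = 0.13169.
True dip = arctan(0.13169) = 7.5°, dipping toward ESE (azimuth ≈ 118°).

7.5°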